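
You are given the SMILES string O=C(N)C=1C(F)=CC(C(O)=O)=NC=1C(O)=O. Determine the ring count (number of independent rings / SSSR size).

1

In SMILES, each pair of matching ring-closure digits denotes one ring-closing bond; the number of such bonds equals the number of independent rings.
Ring-closure bonds here: 1.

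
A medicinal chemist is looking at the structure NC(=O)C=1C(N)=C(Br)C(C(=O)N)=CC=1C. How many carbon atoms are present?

9

Count every carbon token in the SMILES (each C, including those in ring-closure positions and inside branches).
Carbon count: 9.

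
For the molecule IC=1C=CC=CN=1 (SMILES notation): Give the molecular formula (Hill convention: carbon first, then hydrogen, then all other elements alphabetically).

C5H4IN

Walk through each heavy atom and fill implicit hydrogens from standard valence (C 4, N 3, O 2, S 2, halogen 1):
  atom 1: I (halogen, monovalent) → 0 H
  atom 2: C, bond orders sum to 4 (valence 4) → 0 H
  atom 3: C, bond orders sum to 3 (valence 4) → 1 H
  atom 4: C, bond orders sum to 3 (valence 4) → 1 H
  atom 5: C, bond orders sum to 3 (valence 4) → 1 H
  atom 6: C, bond orders sum to 3 (valence 4) → 1 H
  atom 7: N, bond orders sum to 3 (valence 3) → 0 H
Totals → C:5, H:4, I:1, N:1.
In Hill order: C5H4IN.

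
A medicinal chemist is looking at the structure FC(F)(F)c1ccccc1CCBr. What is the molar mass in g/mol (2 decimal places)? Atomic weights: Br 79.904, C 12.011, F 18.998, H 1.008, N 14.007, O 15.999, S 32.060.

253.06 g/mol

First, the molecular formula is C9H8BrF3 (counting implicit H from valence).
  Br: 1 × 79.904 = 79.904
  C: 9 × 12.011 = 108.099
  F: 3 × 18.998 = 56.994
  H: 8 × 1.008 = 8.064
Sum: 1×79.904 + 9×12.011 + 3×18.998 + 8×1.008 = 253.061 → 253.06 g/mol.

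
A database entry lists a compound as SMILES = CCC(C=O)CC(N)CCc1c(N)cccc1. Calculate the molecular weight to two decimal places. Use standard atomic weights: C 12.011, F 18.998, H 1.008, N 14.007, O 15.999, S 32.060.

First, the molecular formula is C14H22N2O (counting implicit H from valence).
  C: 14 × 12.011 = 168.154
  H: 22 × 1.008 = 22.176
  N: 2 × 14.007 = 28.014
  O: 1 × 15.999 = 15.999
Sum: 14×12.011 + 22×1.008 + 2×14.007 + 1×15.999 = 234.343 → 234.34 g/mol.

234.34 g/mol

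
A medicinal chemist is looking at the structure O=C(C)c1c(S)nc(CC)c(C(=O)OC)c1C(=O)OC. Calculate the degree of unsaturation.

Molecular formula: C13H15NO5S.
DoU = (2C + 2 + N − H − X) / 2, where X is the halogen count and O/S are ignored.
    = (2·13 + 2 + 1 − 15 − 0) / 2 = 14 / 2 = 7.

7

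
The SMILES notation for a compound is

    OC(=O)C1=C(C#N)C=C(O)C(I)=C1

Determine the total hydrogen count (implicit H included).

Walk through each heavy atom and fill implicit hydrogens from standard valence (C 4, N 3, O 2, S 2, halogen 1):
  atom 1: O, bond orders sum to 1 (valence 2) → 1 H
  atom 2: C, bond orders sum to 4 (valence 4) → 0 H
  atom 3: O, bond orders sum to 2 (valence 2) → 0 H
  atom 4: C, bond orders sum to 4 (valence 4) → 0 H
  atom 5: C, bond orders sum to 4 (valence 4) → 0 H
  atom 6: C, bond orders sum to 4 (valence 4) → 0 H
  atom 7: N, bond orders sum to 3 (valence 3) → 0 H
  atom 8: C, bond orders sum to 3 (valence 4) → 1 H
  atom 9: C, bond orders sum to 4 (valence 4) → 0 H
  atom 10: O, bond orders sum to 1 (valence 2) → 1 H
  atom 11: C, bond orders sum to 4 (valence 4) → 0 H
  atom 12: I (halogen, monovalent) → 0 H
  atom 13: C, bond orders sum to 3 (valence 4) → 1 H
Total hydrogens: 4.

4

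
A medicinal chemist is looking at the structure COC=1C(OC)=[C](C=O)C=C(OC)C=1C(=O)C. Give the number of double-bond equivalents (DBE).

Degree of unsaturation = (number of rings) + (number of π bonds).
Ring closures in the SMILES: 1.
π bonds: 5 double bonds (each 1 DoU) → 5 DoU from unsaturation.
Total DoU = 1 + 5 = 6.

6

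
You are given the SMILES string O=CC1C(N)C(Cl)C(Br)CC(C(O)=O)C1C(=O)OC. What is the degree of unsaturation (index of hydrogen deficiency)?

Degree of unsaturation = (number of rings) + (number of π bonds).
Ring closures in the SMILES: 1.
π bonds: 3 double bonds (each 1 DoU) → 3 DoU from unsaturation.
Total DoU = 1 + 3 = 4.

4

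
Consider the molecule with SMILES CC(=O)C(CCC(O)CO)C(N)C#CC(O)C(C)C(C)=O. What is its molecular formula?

C15H25NO5

Walk through each heavy atom and fill implicit hydrogens from standard valence (C 4, N 3, O 2, S 2, halogen 1):
  atom 1: C, bond orders sum to 1 (valence 4) → 3 H
  atom 2: C, bond orders sum to 4 (valence 4) → 0 H
  atom 3: O, bond orders sum to 2 (valence 2) → 0 H
  atom 4: C, bond orders sum to 3 (valence 4) → 1 H
  atom 5: C, bond orders sum to 2 (valence 4) → 2 H
  atom 6: C, bond orders sum to 2 (valence 4) → 2 H
  atom 7: C, bond orders sum to 3 (valence 4) → 1 H
  atom 8: O, bond orders sum to 1 (valence 2) → 1 H
  atom 9: C, bond orders sum to 2 (valence 4) → 2 H
  atom 10: O, bond orders sum to 1 (valence 2) → 1 H
  atom 11: C, bond orders sum to 3 (valence 4) → 1 H
  atom 12: N, bond orders sum to 1 (valence 3) → 2 H
  atom 13: C, bond orders sum to 4 (valence 4) → 0 H
  atom 14: C, bond orders sum to 4 (valence 4) → 0 H
  atom 15: C, bond orders sum to 3 (valence 4) → 1 H
  atom 16: O, bond orders sum to 1 (valence 2) → 1 H
  atom 17: C, bond orders sum to 3 (valence 4) → 1 H
  atom 18: C, bond orders sum to 1 (valence 4) → 3 H
  atom 19: C, bond orders sum to 4 (valence 4) → 0 H
  atom 20: C, bond orders sum to 1 (valence 4) → 3 H
  atom 21: O, bond orders sum to 2 (valence 2) → 0 H
Totals → C:15, H:25, N:1, O:5.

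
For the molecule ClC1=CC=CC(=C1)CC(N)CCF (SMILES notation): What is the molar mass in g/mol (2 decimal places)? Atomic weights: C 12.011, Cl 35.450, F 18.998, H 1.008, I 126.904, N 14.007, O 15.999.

201.67 g/mol

First, the molecular formula is C10H13ClFN (counting implicit H from valence).
  C: 10 × 12.011 = 120.110
  Cl: 1 × 35.450 = 35.450
  F: 1 × 18.998 = 18.998
  H: 13 × 1.008 = 13.104
  N: 1 × 14.007 = 14.007
Sum: 10×12.011 + 1×35.450 + 1×18.998 + 13×1.008 + 1×14.007 = 201.669 → 201.67 g/mol.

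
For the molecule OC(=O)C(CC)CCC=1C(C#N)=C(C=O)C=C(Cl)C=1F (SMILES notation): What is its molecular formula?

Walk through each heavy atom and fill implicit hydrogens from standard valence (C 4, N 3, O 2, S 2, halogen 1):
  atom 1: O, bond orders sum to 1 (valence 2) → 1 H
  atom 2: C, bond orders sum to 4 (valence 4) → 0 H
  atom 3: O, bond orders sum to 2 (valence 2) → 0 H
  atom 4: C, bond orders sum to 3 (valence 4) → 1 H
  atom 5: C, bond orders sum to 2 (valence 4) → 2 H
  atom 6: C, bond orders sum to 1 (valence 4) → 3 H
  atom 7: C, bond orders sum to 2 (valence 4) → 2 H
  atom 8: C, bond orders sum to 2 (valence 4) → 2 H
  atom 9: C, bond orders sum to 4 (valence 4) → 0 H
  atom 10: C, bond orders sum to 4 (valence 4) → 0 H
  atom 11: C, bond orders sum to 4 (valence 4) → 0 H
  atom 12: N, bond orders sum to 3 (valence 3) → 0 H
  atom 13: C, bond orders sum to 4 (valence 4) → 0 H
  atom 14: C, bond orders sum to 3 (valence 4) → 1 H
  atom 15: O, bond orders sum to 2 (valence 2) → 0 H
  atom 16: C, bond orders sum to 3 (valence 4) → 1 H
  atom 17: C, bond orders sum to 4 (valence 4) → 0 H
  atom 18: Cl (halogen, monovalent) → 0 H
  atom 19: C, bond orders sum to 4 (valence 4) → 0 H
  atom 20: F (halogen, monovalent) → 0 H
Totals → C:14, H:13, Cl:1, F:1, N:1, O:3.
In Hill order: C14H13ClFNO3.

C14H13ClFNO3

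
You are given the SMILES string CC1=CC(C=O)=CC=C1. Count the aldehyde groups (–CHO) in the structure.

The aldehyde motif appears at heavy-atom position 5 in the SMILES.
Aldehyde count: 1.

1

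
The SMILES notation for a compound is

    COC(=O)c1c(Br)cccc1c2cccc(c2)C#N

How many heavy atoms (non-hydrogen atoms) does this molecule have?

19

Every atom symbol written in the SMILES (organic subset) is one heavy atom; implicit H are not written.
Heavy atoms by element → Br:1, C:15, N:1, O:2.
Total: 19.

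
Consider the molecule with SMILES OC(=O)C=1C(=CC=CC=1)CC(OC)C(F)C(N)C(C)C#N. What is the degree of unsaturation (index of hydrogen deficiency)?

Degree of unsaturation = (number of rings) + (number of π bonds).
Ring closures in the SMILES: 1.
π bonds: 4 double bonds (each 1 DoU), 1 triple bond (each 2 DoU) → 6 DoU from unsaturation.
Total DoU = 1 + 6 = 7.

7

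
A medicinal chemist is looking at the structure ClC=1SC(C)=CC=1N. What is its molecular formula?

Walk through each heavy atom and fill implicit hydrogens from standard valence (C 4, N 3, O 2, S 2, halogen 1):
  atom 1: Cl (halogen, monovalent) → 0 H
  atom 2: C, bond orders sum to 4 (valence 4) → 0 H
  atom 3: S, bond orders sum to 2 (valence 2) → 0 H
  atom 4: C, bond orders sum to 4 (valence 4) → 0 H
  atom 5: C, bond orders sum to 1 (valence 4) → 3 H
  atom 6: C, bond orders sum to 3 (valence 4) → 1 H
  atom 7: C, bond orders sum to 4 (valence 4) → 0 H
  atom 8: N, bond orders sum to 1 (valence 3) → 2 H
Totals → C:5, H:6, Cl:1, N:1, S:1.
In Hill order: C5H6ClNS.

C5H6ClNS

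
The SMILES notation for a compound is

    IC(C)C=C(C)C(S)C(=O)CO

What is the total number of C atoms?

Count every carbon token in the SMILES (each C, including those in ring-closure positions and inside branches).
Carbon count: 8.

8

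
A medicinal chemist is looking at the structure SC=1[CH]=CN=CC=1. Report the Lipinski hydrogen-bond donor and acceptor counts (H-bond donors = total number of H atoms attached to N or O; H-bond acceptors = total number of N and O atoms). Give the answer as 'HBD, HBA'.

0, 1

Donors: find every N or O and count the H atoms it carries.
  atom 5 (N): bond orders sum to 3 → 0 H
Lipinski HBD = 0.
Acceptors: N atoms = 1, O atoms = 0 → HBA = 1.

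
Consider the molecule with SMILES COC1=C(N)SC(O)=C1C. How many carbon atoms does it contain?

Count every carbon token in the SMILES (each C, including those in ring-closure positions and inside branches).
Carbon count: 6.

6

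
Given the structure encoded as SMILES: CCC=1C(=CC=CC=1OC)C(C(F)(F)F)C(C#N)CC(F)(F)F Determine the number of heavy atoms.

Every atom symbol written in the SMILES (organic subset) is one heavy atom; implicit H are not written.
Heavy atoms by element → C:15, F:6, N:1, O:1.
Total: 23.

23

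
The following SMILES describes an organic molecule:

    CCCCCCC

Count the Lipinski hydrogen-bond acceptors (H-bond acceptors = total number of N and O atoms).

0

N atoms: 0; O atoms: 0.
Lipinski HBA = 0 + 0 = 0.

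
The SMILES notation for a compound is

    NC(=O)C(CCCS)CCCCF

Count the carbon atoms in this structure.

Count every carbon token in the SMILES (each C, including those in ring-closure positions and inside branches).
Carbon count: 9.

9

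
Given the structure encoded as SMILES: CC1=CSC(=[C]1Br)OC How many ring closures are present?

1

In SMILES, each pair of matching ring-closure digits denotes one ring-closing bond; the number of such bonds equals the number of independent rings.
Ring-closure bonds here: 1.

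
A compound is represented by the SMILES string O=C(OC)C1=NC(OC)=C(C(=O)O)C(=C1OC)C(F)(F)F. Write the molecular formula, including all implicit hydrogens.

Walk through each heavy atom and fill implicit hydrogens from standard valence (C 4, N 3, O 2, S 2, halogen 1):
  atom 1: O, bond orders sum to 2 (valence 2) → 0 H
  atom 2: C, bond orders sum to 4 (valence 4) → 0 H
  atom 3: O, bond orders sum to 2 (valence 2) → 0 H
  atom 4: C, bond orders sum to 1 (valence 4) → 3 H
  atom 5: C, bond orders sum to 4 (valence 4) → 0 H
  atom 6: N, bond orders sum to 3 (valence 3) → 0 H
  atom 7: C, bond orders sum to 4 (valence 4) → 0 H
  atom 8: O, bond orders sum to 2 (valence 2) → 0 H
  atom 9: C, bond orders sum to 1 (valence 4) → 3 H
  atom 10: C, bond orders sum to 4 (valence 4) → 0 H
  atom 11: C, bond orders sum to 4 (valence 4) → 0 H
  atom 12: O, bond orders sum to 2 (valence 2) → 0 H
  atom 13: O, bond orders sum to 1 (valence 2) → 1 H
  atom 14: C, bond orders sum to 4 (valence 4) → 0 H
  atom 15: C, bond orders sum to 4 (valence 4) → 0 H
  atom 16: O, bond orders sum to 2 (valence 2) → 0 H
  atom 17: C, bond orders sum to 1 (valence 4) → 3 H
  atom 18: C, bond orders sum to 4 (valence 4) → 0 H
  atom 19: F (halogen, monovalent) → 0 H
  atom 20: F (halogen, monovalent) → 0 H
  atom 21: F (halogen, monovalent) → 0 H
Totals → C:11, H:10, F:3, N:1, O:6.

C11H10F3NO6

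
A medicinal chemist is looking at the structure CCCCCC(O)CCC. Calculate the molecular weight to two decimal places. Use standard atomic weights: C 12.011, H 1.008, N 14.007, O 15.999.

144.26 g/mol

First, the molecular formula is C9H20O (counting implicit H from valence).
  C: 9 × 12.011 = 108.099
  H: 20 × 1.008 = 20.160
  O: 1 × 15.999 = 15.999
Sum: 9×12.011 + 20×1.008 + 1×15.999 = 144.258 → 144.26 g/mol.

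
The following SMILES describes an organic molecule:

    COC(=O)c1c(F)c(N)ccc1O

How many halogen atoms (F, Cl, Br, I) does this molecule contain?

1

Halogen atoms appear at heavy-atom position 7 (1×F).
Other groups present: 1 ester, 1 hydroxyl, 1 primary amine.
Halogen count: 1.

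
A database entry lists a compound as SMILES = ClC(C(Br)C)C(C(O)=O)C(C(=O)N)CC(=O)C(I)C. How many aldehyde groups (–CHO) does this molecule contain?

0

Scan the SMILES for the aldehyde motif — none present.
Groups that are present: 1 amide, 1 carboxylic acid, 1 ketone.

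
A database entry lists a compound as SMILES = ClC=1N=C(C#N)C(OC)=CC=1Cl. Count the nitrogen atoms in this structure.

2

Scan the SMILES for N atoms (remember two-letter symbols like Cl and Br are single atoms).
Nitrogen count: 2.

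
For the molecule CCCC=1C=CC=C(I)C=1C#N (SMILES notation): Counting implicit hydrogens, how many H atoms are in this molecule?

Walk through each heavy atom and fill implicit hydrogens from standard valence (C 4, N 3, O 2, S 2, halogen 1):
  atom 1: C, bond orders sum to 1 (valence 4) → 3 H
  atom 2: C, bond orders sum to 2 (valence 4) → 2 H
  atom 3: C, bond orders sum to 2 (valence 4) → 2 H
  atom 4: C, bond orders sum to 4 (valence 4) → 0 H
  atom 5: C, bond orders sum to 3 (valence 4) → 1 H
  atom 6: C, bond orders sum to 3 (valence 4) → 1 H
  atom 7: C, bond orders sum to 3 (valence 4) → 1 H
  atom 8: C, bond orders sum to 4 (valence 4) → 0 H
  atom 9: I (halogen, monovalent) → 0 H
  atom 10: C, bond orders sum to 4 (valence 4) → 0 H
  atom 11: C, bond orders sum to 4 (valence 4) → 0 H
  atom 12: N, bond orders sum to 3 (valence 3) → 0 H
Total hydrogens: 10.

10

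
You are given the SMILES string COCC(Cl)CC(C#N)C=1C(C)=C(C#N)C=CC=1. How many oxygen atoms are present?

1

Scan the SMILES for O atoms (remember two-letter symbols like Cl and Br are single atoms).
Oxygen count: 1.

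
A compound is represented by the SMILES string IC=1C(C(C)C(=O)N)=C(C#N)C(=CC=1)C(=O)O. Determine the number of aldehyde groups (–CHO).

Scan the SMILES for the aldehyde motif — none present.
Groups that are present: 1 amide, 1 carboxylic acid, 1 nitrile.

0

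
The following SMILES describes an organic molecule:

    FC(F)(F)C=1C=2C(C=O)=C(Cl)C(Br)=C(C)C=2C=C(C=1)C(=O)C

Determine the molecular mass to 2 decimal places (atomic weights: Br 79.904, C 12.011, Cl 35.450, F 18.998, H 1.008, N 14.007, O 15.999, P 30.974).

First, the molecular formula is C15H9BrClF3O2 (counting implicit H from valence).
  Br: 1 × 79.904 = 79.904
  C: 15 × 12.011 = 180.165
  Cl: 1 × 35.450 = 35.450
  F: 3 × 18.998 = 56.994
  H: 9 × 1.008 = 9.072
  O: 2 × 15.999 = 31.998
Sum: 1×79.904 + 15×12.011 + 1×35.450 + 3×18.998 + 9×1.008 + 2×15.999 = 393.583 → 393.58 g/mol.

393.58 g/mol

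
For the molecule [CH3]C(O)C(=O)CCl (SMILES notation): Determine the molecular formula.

Walk through each heavy atom and fill implicit hydrogens from standard valence (C 4, N 3, O 2, S 2, halogen 1):
  atom 1: C with explicit H count 3
  atom 2: C, bond orders sum to 3 (valence 4) → 1 H
  atom 3: O, bond orders sum to 1 (valence 2) → 1 H
  atom 4: C, bond orders sum to 4 (valence 4) → 0 H
  atom 5: O, bond orders sum to 2 (valence 2) → 0 H
  atom 6: C, bond orders sum to 2 (valence 4) → 2 H
  atom 7: Cl (halogen, monovalent) → 0 H
Totals → C:4, H:7, Cl:1, O:2.
In Hill order: C4H7ClO2.

C4H7ClO2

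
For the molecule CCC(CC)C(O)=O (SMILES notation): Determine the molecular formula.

C6H12O2

Walk through each heavy atom and fill implicit hydrogens from standard valence (C 4, N 3, O 2, S 2, halogen 1):
  atom 1: C, bond orders sum to 1 (valence 4) → 3 H
  atom 2: C, bond orders sum to 2 (valence 4) → 2 H
  atom 3: C, bond orders sum to 3 (valence 4) → 1 H
  atom 4: C, bond orders sum to 2 (valence 4) → 2 H
  atom 5: C, bond orders sum to 1 (valence 4) → 3 H
  atom 6: C, bond orders sum to 4 (valence 4) → 0 H
  atom 7: O, bond orders sum to 1 (valence 2) → 1 H
  atom 8: O, bond orders sum to 2 (valence 2) → 0 H
Totals → C:6, H:12, O:2.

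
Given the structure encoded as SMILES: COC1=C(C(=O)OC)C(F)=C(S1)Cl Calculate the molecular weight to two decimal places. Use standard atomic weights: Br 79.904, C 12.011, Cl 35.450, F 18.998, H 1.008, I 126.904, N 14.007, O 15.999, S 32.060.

First, the molecular formula is C7H6ClFO3S (counting implicit H from valence).
  C: 7 × 12.011 = 84.077
  Cl: 1 × 35.450 = 35.450
  F: 1 × 18.998 = 18.998
  H: 6 × 1.008 = 6.048
  O: 3 × 15.999 = 47.997
  S: 1 × 32.060 = 32.060
Sum: 7×12.011 + 1×35.450 + 1×18.998 + 6×1.008 + 3×15.999 + 1×32.060 = 224.630 → 224.63 g/mol.

224.63 g/mol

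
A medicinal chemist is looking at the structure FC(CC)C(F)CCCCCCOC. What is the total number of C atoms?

Count every carbon token in the SMILES (each C, including those in ring-closure positions and inside branches).
Carbon count: 11.

11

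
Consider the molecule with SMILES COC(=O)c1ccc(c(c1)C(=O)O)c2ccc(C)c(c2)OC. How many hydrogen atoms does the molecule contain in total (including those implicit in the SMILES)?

16

Walk through each heavy atom and fill implicit hydrogens from standard valence (C 4, N 3, O 2, S 2, halogen 1); for lowercase aromatic atoms, an aromatic c carries 1 H when it has two neighbours and 0 H with three, and aromatic n carries 0 H:
  atom 1: C, bond orders sum to 1 (valence 4) → 3 H
  atom 2: O, bond orders sum to 2 (valence 2) → 0 H
  atom 3: C, bond orders sum to 4 (valence 4) → 0 H
  atom 4: O, bond orders sum to 2 (valence 2) → 0 H
  atom 5: aromatic c, 3 neighbours → 0 H
  atom 6: aromatic c, 2 neighbours → 1 H
  atom 7: aromatic c, 2 neighbours → 1 H
  atom 8: aromatic c, 3 neighbours → 0 H
  atom 9: aromatic c, 3 neighbours → 0 H
  atom 10: aromatic c, 2 neighbours → 1 H
  atom 11: C, bond orders sum to 4 (valence 4) → 0 H
  atom 12: O, bond orders sum to 2 (valence 2) → 0 H
  atom 13: O, bond orders sum to 1 (valence 2) → 1 H
  atom 14: aromatic c, 3 neighbours → 0 H
  atom 15: aromatic c, 2 neighbours → 1 H
  atom 16: aromatic c, 2 neighbours → 1 H
  atom 17: aromatic c, 3 neighbours → 0 H
  atom 18: C, bond orders sum to 1 (valence 4) → 3 H
  atom 19: aromatic c, 3 neighbours → 0 H
  atom 20: aromatic c, 2 neighbours → 1 H
  atom 21: O, bond orders sum to 2 (valence 2) → 0 H
  atom 22: C, bond orders sum to 1 (valence 4) → 3 H
Total hydrogens: 16.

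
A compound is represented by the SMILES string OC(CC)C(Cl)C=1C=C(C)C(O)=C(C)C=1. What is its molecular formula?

Walk through each heavy atom and fill implicit hydrogens from standard valence (C 4, N 3, O 2, S 2, halogen 1):
  atom 1: O, bond orders sum to 1 (valence 2) → 1 H
  atom 2: C, bond orders sum to 3 (valence 4) → 1 H
  atom 3: C, bond orders sum to 2 (valence 4) → 2 H
  atom 4: C, bond orders sum to 1 (valence 4) → 3 H
  atom 5: C, bond orders sum to 3 (valence 4) → 1 H
  atom 6: Cl (halogen, monovalent) → 0 H
  atom 7: C, bond orders sum to 4 (valence 4) → 0 H
  atom 8: C, bond orders sum to 3 (valence 4) → 1 H
  atom 9: C, bond orders sum to 4 (valence 4) → 0 H
  atom 10: C, bond orders sum to 1 (valence 4) → 3 H
  atom 11: C, bond orders sum to 4 (valence 4) → 0 H
  atom 12: O, bond orders sum to 1 (valence 2) → 1 H
  atom 13: C, bond orders sum to 4 (valence 4) → 0 H
  atom 14: C, bond orders sum to 1 (valence 4) → 3 H
  atom 15: C, bond orders sum to 3 (valence 4) → 1 H
Totals → C:12, H:17, Cl:1, O:2.
In Hill order: C12H17ClO2.

C12H17ClO2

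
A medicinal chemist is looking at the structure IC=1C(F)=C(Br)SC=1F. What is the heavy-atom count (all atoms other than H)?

Every atom symbol written in the SMILES (organic subset) is one heavy atom; implicit H are not written.
Heavy atoms by element → Br:1, C:4, F:2, I:1, S:1.
Total: 9.

9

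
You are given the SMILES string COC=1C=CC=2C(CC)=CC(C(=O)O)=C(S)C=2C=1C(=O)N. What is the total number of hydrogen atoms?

15

Walk through each heavy atom and fill implicit hydrogens from standard valence (C 4, N 3, O 2, S 2, halogen 1):
  atom 1: C, bond orders sum to 1 (valence 4) → 3 H
  atom 2: O, bond orders sum to 2 (valence 2) → 0 H
  atom 3: C, bond orders sum to 4 (valence 4) → 0 H
  atom 4: C, bond orders sum to 3 (valence 4) → 1 H
  atom 5: C, bond orders sum to 3 (valence 4) → 1 H
  atom 6: C, bond orders sum to 4 (valence 4) → 0 H
  atom 7: C, bond orders sum to 4 (valence 4) → 0 H
  atom 8: C, bond orders sum to 2 (valence 4) → 2 H
  atom 9: C, bond orders sum to 1 (valence 4) → 3 H
  atom 10: C, bond orders sum to 3 (valence 4) → 1 H
  atom 11: C, bond orders sum to 4 (valence 4) → 0 H
  atom 12: C, bond orders sum to 4 (valence 4) → 0 H
  atom 13: O, bond orders sum to 2 (valence 2) → 0 H
  atom 14: O, bond orders sum to 1 (valence 2) → 1 H
  atom 15: C, bond orders sum to 4 (valence 4) → 0 H
  atom 16: S, bond orders sum to 1 (valence 2) → 1 H
  atom 17: C, bond orders sum to 4 (valence 4) → 0 H
  atom 18: C, bond orders sum to 4 (valence 4) → 0 H
  atom 19: C, bond orders sum to 4 (valence 4) → 0 H
  atom 20: O, bond orders sum to 2 (valence 2) → 0 H
  atom 21: N, bond orders sum to 1 (valence 3) → 2 H
Total hydrogens: 15.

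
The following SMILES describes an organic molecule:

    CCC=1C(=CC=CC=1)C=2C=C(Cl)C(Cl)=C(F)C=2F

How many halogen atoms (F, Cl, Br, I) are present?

Halogen atoms appear at heavy-atom positions 12, 14, 16, 18 (2×Cl, 2×F).
Halogen count: 4.

4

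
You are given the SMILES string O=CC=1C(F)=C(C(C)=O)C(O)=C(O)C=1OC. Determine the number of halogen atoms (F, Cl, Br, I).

1

Halogen atoms appear at heavy-atom position 5 (1×F).
Other groups present: 1 aldehyde, 1 ether, 2 hydroxyl, 1 ketone.
Halogen count: 1.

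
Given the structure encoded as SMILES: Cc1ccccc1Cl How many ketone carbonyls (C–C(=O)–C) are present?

0

Scan the SMILES for the ketone motif — none present.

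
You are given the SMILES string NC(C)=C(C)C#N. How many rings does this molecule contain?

In SMILES, each pair of matching ring-closure digits denotes one ring-closing bond; the number of such bonds equals the number of independent rings.
Ring-closure bonds here: 0.

0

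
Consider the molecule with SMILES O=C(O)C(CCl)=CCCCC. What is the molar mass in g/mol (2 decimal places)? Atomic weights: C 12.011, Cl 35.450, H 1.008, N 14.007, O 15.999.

First, the molecular formula is C8H13ClO2 (counting implicit H from valence).
  C: 8 × 12.011 = 96.088
  Cl: 1 × 35.450 = 35.450
  H: 13 × 1.008 = 13.104
  O: 2 × 15.999 = 31.998
Sum: 8×12.011 + 1×35.450 + 13×1.008 + 2×15.999 = 176.640 → 176.64 g/mol.

176.64 g/mol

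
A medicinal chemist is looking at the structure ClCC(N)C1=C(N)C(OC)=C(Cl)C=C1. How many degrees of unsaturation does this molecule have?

4

Degree of unsaturation = (number of rings) + (number of π bonds).
Ring closures in the SMILES: 1.
π bonds: 3 double bonds (each 1 DoU) → 3 DoU from unsaturation.
Total DoU = 1 + 3 = 4.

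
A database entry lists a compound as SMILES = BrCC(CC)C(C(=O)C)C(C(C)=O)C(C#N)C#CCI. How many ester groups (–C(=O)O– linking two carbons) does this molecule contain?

Scan the SMILES for the ester motif — none present.
Groups that are present: 1 alkyne, 2 ketone, 1 nitrile.

0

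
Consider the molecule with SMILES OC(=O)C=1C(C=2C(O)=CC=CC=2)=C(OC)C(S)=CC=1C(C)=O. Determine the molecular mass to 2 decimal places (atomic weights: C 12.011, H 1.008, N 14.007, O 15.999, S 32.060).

318.34 g/mol

First, the molecular formula is C16H14O5S (counting implicit H from valence).
  C: 16 × 12.011 = 192.176
  H: 14 × 1.008 = 14.112
  O: 5 × 15.999 = 79.995
  S: 1 × 32.060 = 32.060
Sum: 16×12.011 + 14×1.008 + 5×15.999 + 1×32.060 = 318.343 → 318.34 g/mol.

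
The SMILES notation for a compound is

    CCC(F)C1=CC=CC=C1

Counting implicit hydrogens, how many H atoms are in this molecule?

Walk through each heavy atom and fill implicit hydrogens from standard valence (C 4, N 3, O 2, S 2, halogen 1):
  atom 1: C, bond orders sum to 1 (valence 4) → 3 H
  atom 2: C, bond orders sum to 2 (valence 4) → 2 H
  atom 3: C, bond orders sum to 3 (valence 4) → 1 H
  atom 4: F (halogen, monovalent) → 0 H
  atom 5: C, bond orders sum to 4 (valence 4) → 0 H
  atom 6: C, bond orders sum to 3 (valence 4) → 1 H
  atom 7: C, bond orders sum to 3 (valence 4) → 1 H
  atom 8: C, bond orders sum to 3 (valence 4) → 1 H
  atom 9: C, bond orders sum to 3 (valence 4) → 1 H
  atom 10: C, bond orders sum to 3 (valence 4) → 1 H
Total hydrogens: 11.

11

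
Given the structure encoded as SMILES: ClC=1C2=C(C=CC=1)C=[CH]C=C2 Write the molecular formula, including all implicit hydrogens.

Walk through each heavy atom and fill implicit hydrogens from standard valence (C 4, N 3, O 2, S 2, halogen 1):
  atom 1: Cl (halogen, monovalent) → 0 H
  atom 2: C, bond orders sum to 4 (valence 4) → 0 H
  atom 3: C, bond orders sum to 4 (valence 4) → 0 H
  atom 4: C, bond orders sum to 4 (valence 4) → 0 H
  atom 5: C, bond orders sum to 3 (valence 4) → 1 H
  atom 6: C, bond orders sum to 3 (valence 4) → 1 H
  atom 7: C, bond orders sum to 3 (valence 4) → 1 H
  atom 8: C, bond orders sum to 3 (valence 4) → 1 H
  atom 9: C with explicit H count 1
  atom 10: C, bond orders sum to 3 (valence 4) → 1 H
  atom 11: C, bond orders sum to 3 (valence 4) → 1 H
Totals → C:10, H:7, Cl:1.
In Hill order: C10H7Cl.

C10H7Cl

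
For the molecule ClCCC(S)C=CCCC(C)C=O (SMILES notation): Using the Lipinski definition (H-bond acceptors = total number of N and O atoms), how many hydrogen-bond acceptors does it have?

N atoms: 0; O atoms: 1.
Lipinski HBA = 0 + 1 = 1.

1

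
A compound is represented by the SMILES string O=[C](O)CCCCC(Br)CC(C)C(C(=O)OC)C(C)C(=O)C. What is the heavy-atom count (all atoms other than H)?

22

Every atom symbol written in the SMILES (organic subset) is one heavy atom; implicit H are not written.
Heavy atoms by element → Br:1, C:16, O:5.
Total: 22.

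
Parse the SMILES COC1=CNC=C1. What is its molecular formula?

Walk through each heavy atom and fill implicit hydrogens from standard valence (C 4, N 3, O 2, S 2, halogen 1):
  atom 1: C, bond orders sum to 1 (valence 4) → 3 H
  atom 2: O, bond orders sum to 2 (valence 2) → 0 H
  atom 3: C, bond orders sum to 4 (valence 4) → 0 H
  atom 4: C, bond orders sum to 3 (valence 4) → 1 H
  atom 5: N, bond orders sum to 2 (valence 3) → 1 H
  atom 6: C, bond orders sum to 3 (valence 4) → 1 H
  atom 7: C, bond orders sum to 3 (valence 4) → 1 H
Totals → C:5, H:7, N:1, O:1.
In Hill order: C5H7NO.

C5H7NO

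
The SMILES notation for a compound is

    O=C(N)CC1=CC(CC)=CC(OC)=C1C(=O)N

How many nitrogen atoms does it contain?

2

Scan the SMILES for N atoms (remember two-letter symbols like Cl and Br are single atoms).
Nitrogen count: 2.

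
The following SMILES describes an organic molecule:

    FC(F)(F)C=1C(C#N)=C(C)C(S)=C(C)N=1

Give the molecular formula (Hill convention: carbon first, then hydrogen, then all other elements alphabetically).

C9H7F3N2S

Walk through each heavy atom and fill implicit hydrogens from standard valence (C 4, N 3, O 2, S 2, halogen 1):
  atom 1: F (halogen, monovalent) → 0 H
  atom 2: C, bond orders sum to 4 (valence 4) → 0 H
  atom 3: F (halogen, monovalent) → 0 H
  atom 4: F (halogen, monovalent) → 0 H
  atom 5: C, bond orders sum to 4 (valence 4) → 0 H
  atom 6: C, bond orders sum to 4 (valence 4) → 0 H
  atom 7: C, bond orders sum to 4 (valence 4) → 0 H
  atom 8: N, bond orders sum to 3 (valence 3) → 0 H
  atom 9: C, bond orders sum to 4 (valence 4) → 0 H
  atom 10: C, bond orders sum to 1 (valence 4) → 3 H
  atom 11: C, bond orders sum to 4 (valence 4) → 0 H
  atom 12: S, bond orders sum to 1 (valence 2) → 1 H
  atom 13: C, bond orders sum to 4 (valence 4) → 0 H
  atom 14: C, bond orders sum to 1 (valence 4) → 3 H
  atom 15: N, bond orders sum to 3 (valence 3) → 0 H
Totals → C:9, H:7, F:3, N:2, S:1.
In Hill order: C9H7F3N2S.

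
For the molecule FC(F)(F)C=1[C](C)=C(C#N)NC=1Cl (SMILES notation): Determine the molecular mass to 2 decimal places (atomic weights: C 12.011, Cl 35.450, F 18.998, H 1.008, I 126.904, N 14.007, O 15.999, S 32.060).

First, the molecular formula is C7H4ClF3N2 (counting implicit H from valence).
  C: 7 × 12.011 = 84.077
  Cl: 1 × 35.450 = 35.450
  F: 3 × 18.998 = 56.994
  H: 4 × 1.008 = 4.032
  N: 2 × 14.007 = 28.014
Sum: 7×12.011 + 1×35.450 + 3×18.998 + 4×1.008 + 2×14.007 = 208.567 → 208.57 g/mol.

208.57 g/mol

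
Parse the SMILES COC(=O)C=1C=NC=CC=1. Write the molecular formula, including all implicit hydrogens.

Walk through each heavy atom and fill implicit hydrogens from standard valence (C 4, N 3, O 2, S 2, halogen 1):
  atom 1: C, bond orders sum to 1 (valence 4) → 3 H
  atom 2: O, bond orders sum to 2 (valence 2) → 0 H
  atom 3: C, bond orders sum to 4 (valence 4) → 0 H
  atom 4: O, bond orders sum to 2 (valence 2) → 0 H
  atom 5: C, bond orders sum to 4 (valence 4) → 0 H
  atom 6: C, bond orders sum to 3 (valence 4) → 1 H
  atom 7: N, bond orders sum to 3 (valence 3) → 0 H
  atom 8: C, bond orders sum to 3 (valence 4) → 1 H
  atom 9: C, bond orders sum to 3 (valence 4) → 1 H
  atom 10: C, bond orders sum to 3 (valence 4) → 1 H
Totals → C:7, H:7, N:1, O:2.

C7H7NO2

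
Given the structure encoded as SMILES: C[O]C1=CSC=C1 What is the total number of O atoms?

1

Scan the SMILES for O atoms (remember two-letter symbols like Cl and Br are single atoms).
Oxygen count: 1.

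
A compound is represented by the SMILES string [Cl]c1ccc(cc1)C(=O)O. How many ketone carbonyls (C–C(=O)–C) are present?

Scan the SMILES for the ketone motif — none present.
Groups that are present: 1 carboxylic acid.

0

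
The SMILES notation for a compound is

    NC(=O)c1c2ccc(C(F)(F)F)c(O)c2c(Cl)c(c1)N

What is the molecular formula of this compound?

C12H8ClF3N2O2

Walk through each heavy atom and fill implicit hydrogens from standard valence (C 4, N 3, O 2, S 2, halogen 1); for lowercase aromatic atoms, an aromatic c carries 1 H when it has two neighbours and 0 H with three, and aromatic n carries 0 H:
  atom 1: N, bond orders sum to 1 (valence 3) → 2 H
  atom 2: C, bond orders sum to 4 (valence 4) → 0 H
  atom 3: O, bond orders sum to 2 (valence 2) → 0 H
  atom 4: aromatic c, 3 neighbours → 0 H
  atom 5: aromatic c, 3 neighbours → 0 H
  atom 6: aromatic c, 2 neighbours → 1 H
  atom 7: aromatic c, 2 neighbours → 1 H
  atom 8: aromatic c, 3 neighbours → 0 H
  atom 9: C, bond orders sum to 4 (valence 4) → 0 H
  atom 10: F (halogen, monovalent) → 0 H
  atom 11: F (halogen, monovalent) → 0 H
  atom 12: F (halogen, monovalent) → 0 H
  atom 13: aromatic c, 3 neighbours → 0 H
  atom 14: O, bond orders sum to 1 (valence 2) → 1 H
  atom 15: aromatic c, 3 neighbours → 0 H
  atom 16: aromatic c, 3 neighbours → 0 H
  atom 17: Cl (halogen, monovalent) → 0 H
  atom 18: aromatic c, 3 neighbours → 0 H
  atom 19: aromatic c, 2 neighbours → 1 H
  atom 20: N, bond orders sum to 1 (valence 3) → 2 H
Totals → C:12, H:8, Cl:1, F:3, N:2, O:2.
In Hill order: C12H8ClF3N2O2.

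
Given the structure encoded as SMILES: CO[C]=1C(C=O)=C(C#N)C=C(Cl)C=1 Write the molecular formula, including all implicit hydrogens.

C9H6ClNO2

Walk through each heavy atom and fill implicit hydrogens from standard valence (C 4, N 3, O 2, S 2, halogen 1):
  atom 1: C, bond orders sum to 1 (valence 4) → 3 H
  atom 2: O, bond orders sum to 2 (valence 2) → 0 H
  atom 3: C with explicit H count 0
  atom 4: C, bond orders sum to 4 (valence 4) → 0 H
  atom 5: C, bond orders sum to 3 (valence 4) → 1 H
  atom 6: O, bond orders sum to 2 (valence 2) → 0 H
  atom 7: C, bond orders sum to 4 (valence 4) → 0 H
  atom 8: C, bond orders sum to 4 (valence 4) → 0 H
  atom 9: N, bond orders sum to 3 (valence 3) → 0 H
  atom 10: C, bond orders sum to 3 (valence 4) → 1 H
  atom 11: C, bond orders sum to 4 (valence 4) → 0 H
  atom 12: Cl (halogen, monovalent) → 0 H
  atom 13: C, bond orders sum to 3 (valence 4) → 1 H
Totals → C:9, H:6, Cl:1, N:1, O:2.
In Hill order: C9H6ClNO2.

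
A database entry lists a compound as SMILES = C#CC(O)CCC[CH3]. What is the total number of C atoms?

7

Count every carbon token in the SMILES (each C, including those in ring-closure positions and inside branches).
Carbon count: 7.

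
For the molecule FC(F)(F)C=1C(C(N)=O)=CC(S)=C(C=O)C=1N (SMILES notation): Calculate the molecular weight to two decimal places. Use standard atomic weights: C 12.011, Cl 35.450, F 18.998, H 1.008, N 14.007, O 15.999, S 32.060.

264.22 g/mol

First, the molecular formula is C9H7F3N2O2S (counting implicit H from valence).
  C: 9 × 12.011 = 108.099
  F: 3 × 18.998 = 56.994
  H: 7 × 1.008 = 7.056
  N: 2 × 14.007 = 28.014
  O: 2 × 15.999 = 31.998
  S: 1 × 32.060 = 32.060
Sum: 9×12.011 + 3×18.998 + 7×1.008 + 2×14.007 + 2×15.999 + 1×32.060 = 264.221 → 264.22 g/mol.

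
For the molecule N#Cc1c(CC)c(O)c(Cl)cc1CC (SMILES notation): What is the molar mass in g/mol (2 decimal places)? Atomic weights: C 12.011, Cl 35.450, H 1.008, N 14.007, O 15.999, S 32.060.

209.67 g/mol

First, the molecular formula is C11H12ClNO (counting implicit H from valence).
  C: 11 × 12.011 = 132.121
  Cl: 1 × 35.450 = 35.450
  H: 12 × 1.008 = 12.096
  N: 1 × 14.007 = 14.007
  O: 1 × 15.999 = 15.999
Sum: 11×12.011 + 1×35.450 + 12×1.008 + 1×14.007 + 1×15.999 = 209.673 → 209.67 g/mol.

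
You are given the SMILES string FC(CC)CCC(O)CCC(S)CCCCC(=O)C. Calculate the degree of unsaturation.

1

Degree of unsaturation = (number of rings) + (number of π bonds).
Ring closures in the SMILES: 0.
π bonds: 1 double bond (each 1 DoU) → 1 DoU from unsaturation.
Total DoU = 0 + 1 = 1.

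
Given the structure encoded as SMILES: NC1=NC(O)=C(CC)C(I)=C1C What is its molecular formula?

C8H11IN2O

Walk through each heavy atom and fill implicit hydrogens from standard valence (C 4, N 3, O 2, S 2, halogen 1):
  atom 1: N, bond orders sum to 1 (valence 3) → 2 H
  atom 2: C, bond orders sum to 4 (valence 4) → 0 H
  atom 3: N, bond orders sum to 3 (valence 3) → 0 H
  atom 4: C, bond orders sum to 4 (valence 4) → 0 H
  atom 5: O, bond orders sum to 1 (valence 2) → 1 H
  atom 6: C, bond orders sum to 4 (valence 4) → 0 H
  atom 7: C, bond orders sum to 2 (valence 4) → 2 H
  atom 8: C, bond orders sum to 1 (valence 4) → 3 H
  atom 9: C, bond orders sum to 4 (valence 4) → 0 H
  atom 10: I (halogen, monovalent) → 0 H
  atom 11: C, bond orders sum to 4 (valence 4) → 0 H
  atom 12: C, bond orders sum to 1 (valence 4) → 3 H
Totals → C:8, H:11, I:1, N:2, O:1.
In Hill order: C8H11IN2O.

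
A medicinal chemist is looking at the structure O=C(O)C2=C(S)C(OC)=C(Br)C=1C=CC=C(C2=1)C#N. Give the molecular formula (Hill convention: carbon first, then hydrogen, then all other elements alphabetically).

C13H8BrNO3S

Walk through each heavy atom and fill implicit hydrogens from standard valence (C 4, N 3, O 2, S 2, halogen 1):
  atom 1: O, bond orders sum to 2 (valence 2) → 0 H
  atom 2: C, bond orders sum to 4 (valence 4) → 0 H
  atom 3: O, bond orders sum to 1 (valence 2) → 1 H
  atom 4: C, bond orders sum to 4 (valence 4) → 0 H
  atom 5: C, bond orders sum to 4 (valence 4) → 0 H
  atom 6: S, bond orders sum to 1 (valence 2) → 1 H
  atom 7: C, bond orders sum to 4 (valence 4) → 0 H
  atom 8: O, bond orders sum to 2 (valence 2) → 0 H
  atom 9: C, bond orders sum to 1 (valence 4) → 3 H
  atom 10: C, bond orders sum to 4 (valence 4) → 0 H
  atom 11: Br (halogen, monovalent) → 0 H
  atom 12: C, bond orders sum to 4 (valence 4) → 0 H
  atom 13: C, bond orders sum to 3 (valence 4) → 1 H
  atom 14: C, bond orders sum to 3 (valence 4) → 1 H
  atom 15: C, bond orders sum to 3 (valence 4) → 1 H
  atom 16: C, bond orders sum to 4 (valence 4) → 0 H
  atom 17: C, bond orders sum to 4 (valence 4) → 0 H
  atom 18: C, bond orders sum to 4 (valence 4) → 0 H
  atom 19: N, bond orders sum to 3 (valence 3) → 0 H
Totals → C:13, H:8, Br:1, N:1, O:3, S:1.
In Hill order: C13H8BrNO3S.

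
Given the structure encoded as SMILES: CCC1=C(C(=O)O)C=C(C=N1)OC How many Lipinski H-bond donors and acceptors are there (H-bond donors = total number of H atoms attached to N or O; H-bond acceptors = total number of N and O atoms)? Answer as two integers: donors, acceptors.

Donors: find every N or O and count the H atoms it carries.
  atom 6 (O): bond orders sum to 2 → 0 H
  atom 7 (O): bond orders sum to 1 → 1 H
  atom 11 (N): bond orders sum to 3 → 0 H
  atom 12 (O): bond orders sum to 2 → 0 H
Lipinski HBD = 1.
Acceptors: N atoms = 1, O atoms = 3 → HBA = 4.

1, 4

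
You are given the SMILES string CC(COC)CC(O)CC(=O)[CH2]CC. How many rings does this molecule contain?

In SMILES, each pair of matching ring-closure digits denotes one ring-closing bond; the number of such bonds equals the number of independent rings.
Ring-closure bonds here: 0.

0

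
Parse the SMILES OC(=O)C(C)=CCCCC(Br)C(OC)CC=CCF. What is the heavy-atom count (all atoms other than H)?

19

Every atom symbol written in the SMILES (organic subset) is one heavy atom; implicit H are not written.
Heavy atoms by element → Br:1, C:14, F:1, O:3.
Total: 19.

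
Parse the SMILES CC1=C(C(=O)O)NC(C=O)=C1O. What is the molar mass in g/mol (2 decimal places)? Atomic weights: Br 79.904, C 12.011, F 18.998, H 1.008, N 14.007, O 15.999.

First, the molecular formula is C7H7NO4 (counting implicit H from valence).
  C: 7 × 12.011 = 84.077
  H: 7 × 1.008 = 7.056
  N: 1 × 14.007 = 14.007
  O: 4 × 15.999 = 63.996
Sum: 7×12.011 + 7×1.008 + 1×14.007 + 4×15.999 = 169.136 → 169.14 g/mol.

169.14 g/mol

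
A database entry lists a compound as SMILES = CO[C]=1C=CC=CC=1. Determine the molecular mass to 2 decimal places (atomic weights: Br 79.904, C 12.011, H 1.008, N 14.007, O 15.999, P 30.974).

First, the molecular formula is C7H8O (counting implicit H from valence).
  C: 7 × 12.011 = 84.077
  H: 8 × 1.008 = 8.064
  O: 1 × 15.999 = 15.999
Sum: 7×12.011 + 8×1.008 + 1×15.999 = 108.140 → 108.14 g/mol.

108.14 g/mol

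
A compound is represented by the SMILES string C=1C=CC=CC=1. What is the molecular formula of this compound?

Walk through each heavy atom and fill implicit hydrogens from standard valence (C 4, N 3, O 2, S 2, halogen 1):
  atom 1: C, bond orders sum to 3 (valence 4) → 1 H
  atom 2: C, bond orders sum to 3 (valence 4) → 1 H
  atom 3: C, bond orders sum to 3 (valence 4) → 1 H
  atom 4: C, bond orders sum to 3 (valence 4) → 1 H
  atom 5: C, bond orders sum to 3 (valence 4) → 1 H
  atom 6: C, bond orders sum to 3 (valence 4) → 1 H
Totals → C:6, H:6.
In Hill order: C6H6.

C6H6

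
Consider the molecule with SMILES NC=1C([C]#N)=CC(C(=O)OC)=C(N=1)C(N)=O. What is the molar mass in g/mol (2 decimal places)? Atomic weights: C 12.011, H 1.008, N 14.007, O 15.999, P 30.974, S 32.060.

220.19 g/mol

First, the molecular formula is C9H8N4O3 (counting implicit H from valence).
  C: 9 × 12.011 = 108.099
  H: 8 × 1.008 = 8.064
  N: 4 × 14.007 = 56.028
  O: 3 × 15.999 = 47.997
Sum: 9×12.011 + 8×1.008 + 4×14.007 + 3×15.999 = 220.188 → 220.19 g/mol.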